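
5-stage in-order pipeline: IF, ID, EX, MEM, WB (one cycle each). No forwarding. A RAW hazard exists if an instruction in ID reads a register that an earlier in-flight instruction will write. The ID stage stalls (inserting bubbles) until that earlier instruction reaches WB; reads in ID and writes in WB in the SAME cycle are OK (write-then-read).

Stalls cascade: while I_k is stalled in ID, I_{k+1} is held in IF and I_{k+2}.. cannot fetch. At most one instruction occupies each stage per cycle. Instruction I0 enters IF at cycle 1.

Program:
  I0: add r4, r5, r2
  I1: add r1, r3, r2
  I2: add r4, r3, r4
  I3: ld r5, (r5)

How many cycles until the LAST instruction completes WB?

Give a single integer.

Answer: 9

Derivation:
I0 add r4 <- r5,r2: IF@1 ID@2 stall=0 (-) EX@3 MEM@4 WB@5
I1 add r1 <- r3,r2: IF@2 ID@3 stall=0 (-) EX@4 MEM@5 WB@6
I2 add r4 <- r3,r4: IF@3 ID@4 stall=1 (RAW on I0.r4 (WB@5)) EX@6 MEM@7 WB@8
I3 ld r5 <- r5: IF@4 ID@6 stall=0 (-) EX@7 MEM@8 WB@9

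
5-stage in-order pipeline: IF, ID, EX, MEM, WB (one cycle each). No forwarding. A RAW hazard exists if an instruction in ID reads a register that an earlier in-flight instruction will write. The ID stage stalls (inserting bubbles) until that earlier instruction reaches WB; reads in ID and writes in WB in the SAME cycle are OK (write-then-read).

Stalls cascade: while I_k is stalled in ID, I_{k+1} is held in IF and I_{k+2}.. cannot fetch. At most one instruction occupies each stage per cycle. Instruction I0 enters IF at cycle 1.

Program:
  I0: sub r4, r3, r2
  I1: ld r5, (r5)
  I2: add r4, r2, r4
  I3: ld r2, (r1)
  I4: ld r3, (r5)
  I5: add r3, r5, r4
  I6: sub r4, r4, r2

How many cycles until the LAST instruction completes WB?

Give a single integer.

Answer: 12

Derivation:
I0 sub r4 <- r3,r2: IF@1 ID@2 stall=0 (-) EX@3 MEM@4 WB@5
I1 ld r5 <- r5: IF@2 ID@3 stall=0 (-) EX@4 MEM@5 WB@6
I2 add r4 <- r2,r4: IF@3 ID@4 stall=1 (RAW on I0.r4 (WB@5)) EX@6 MEM@7 WB@8
I3 ld r2 <- r1: IF@4 ID@6 stall=0 (-) EX@7 MEM@8 WB@9
I4 ld r3 <- r5: IF@6 ID@7 stall=0 (-) EX@8 MEM@9 WB@10
I5 add r3 <- r5,r4: IF@7 ID@8 stall=0 (-) EX@9 MEM@10 WB@11
I6 sub r4 <- r4,r2: IF@8 ID@9 stall=0 (-) EX@10 MEM@11 WB@12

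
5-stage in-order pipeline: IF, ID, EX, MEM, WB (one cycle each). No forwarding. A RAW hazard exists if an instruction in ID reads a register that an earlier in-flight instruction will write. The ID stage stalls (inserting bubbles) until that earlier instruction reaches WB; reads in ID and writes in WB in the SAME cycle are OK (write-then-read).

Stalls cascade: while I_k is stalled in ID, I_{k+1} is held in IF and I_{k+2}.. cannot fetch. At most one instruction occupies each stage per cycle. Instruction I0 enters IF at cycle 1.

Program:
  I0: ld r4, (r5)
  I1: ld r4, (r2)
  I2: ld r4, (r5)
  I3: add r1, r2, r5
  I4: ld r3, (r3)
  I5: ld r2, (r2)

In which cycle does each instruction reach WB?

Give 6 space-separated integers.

I0 ld r4 <- r5: IF@1 ID@2 stall=0 (-) EX@3 MEM@4 WB@5
I1 ld r4 <- r2: IF@2 ID@3 stall=0 (-) EX@4 MEM@5 WB@6
I2 ld r4 <- r5: IF@3 ID@4 stall=0 (-) EX@5 MEM@6 WB@7
I3 add r1 <- r2,r5: IF@4 ID@5 stall=0 (-) EX@6 MEM@7 WB@8
I4 ld r3 <- r3: IF@5 ID@6 stall=0 (-) EX@7 MEM@8 WB@9
I5 ld r2 <- r2: IF@6 ID@7 stall=0 (-) EX@8 MEM@9 WB@10

Answer: 5 6 7 8 9 10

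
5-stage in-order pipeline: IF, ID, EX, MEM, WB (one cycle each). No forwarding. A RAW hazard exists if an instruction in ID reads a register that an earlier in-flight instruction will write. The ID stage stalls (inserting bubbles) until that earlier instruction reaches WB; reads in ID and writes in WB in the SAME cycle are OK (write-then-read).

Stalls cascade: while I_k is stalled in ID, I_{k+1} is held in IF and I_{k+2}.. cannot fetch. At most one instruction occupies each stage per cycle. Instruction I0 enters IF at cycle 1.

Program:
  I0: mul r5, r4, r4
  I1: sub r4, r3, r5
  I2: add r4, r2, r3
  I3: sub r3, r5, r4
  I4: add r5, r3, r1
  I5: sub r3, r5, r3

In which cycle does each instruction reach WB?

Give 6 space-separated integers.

I0 mul r5 <- r4,r4: IF@1 ID@2 stall=0 (-) EX@3 MEM@4 WB@5
I1 sub r4 <- r3,r5: IF@2 ID@3 stall=2 (RAW on I0.r5 (WB@5)) EX@6 MEM@7 WB@8
I2 add r4 <- r2,r3: IF@3 ID@6 stall=0 (-) EX@7 MEM@8 WB@9
I3 sub r3 <- r5,r4: IF@6 ID@7 stall=2 (RAW on I2.r4 (WB@9)) EX@10 MEM@11 WB@12
I4 add r5 <- r3,r1: IF@7 ID@10 stall=2 (RAW on I3.r3 (WB@12)) EX@13 MEM@14 WB@15
I5 sub r3 <- r5,r3: IF@10 ID@13 stall=2 (RAW on I4.r5 (WB@15)) EX@16 MEM@17 WB@18

Answer: 5 8 9 12 15 18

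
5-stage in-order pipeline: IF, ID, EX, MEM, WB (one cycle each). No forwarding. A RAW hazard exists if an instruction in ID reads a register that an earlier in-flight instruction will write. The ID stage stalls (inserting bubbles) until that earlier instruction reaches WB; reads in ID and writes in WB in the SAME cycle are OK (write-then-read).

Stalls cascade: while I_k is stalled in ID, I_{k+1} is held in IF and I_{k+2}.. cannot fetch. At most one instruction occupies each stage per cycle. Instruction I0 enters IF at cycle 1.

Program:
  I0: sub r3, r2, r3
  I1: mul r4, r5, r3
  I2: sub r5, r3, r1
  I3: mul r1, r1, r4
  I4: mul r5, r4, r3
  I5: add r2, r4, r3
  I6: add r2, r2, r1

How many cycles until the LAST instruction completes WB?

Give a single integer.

I0 sub r3 <- r2,r3: IF@1 ID@2 stall=0 (-) EX@3 MEM@4 WB@5
I1 mul r4 <- r5,r3: IF@2 ID@3 stall=2 (RAW on I0.r3 (WB@5)) EX@6 MEM@7 WB@8
I2 sub r5 <- r3,r1: IF@3 ID@6 stall=0 (-) EX@7 MEM@8 WB@9
I3 mul r1 <- r1,r4: IF@6 ID@7 stall=1 (RAW on I1.r4 (WB@8)) EX@9 MEM@10 WB@11
I4 mul r5 <- r4,r3: IF@7 ID@9 stall=0 (-) EX@10 MEM@11 WB@12
I5 add r2 <- r4,r3: IF@9 ID@10 stall=0 (-) EX@11 MEM@12 WB@13
I6 add r2 <- r2,r1: IF@10 ID@11 stall=2 (RAW on I5.r2 (WB@13)) EX@14 MEM@15 WB@16

Answer: 16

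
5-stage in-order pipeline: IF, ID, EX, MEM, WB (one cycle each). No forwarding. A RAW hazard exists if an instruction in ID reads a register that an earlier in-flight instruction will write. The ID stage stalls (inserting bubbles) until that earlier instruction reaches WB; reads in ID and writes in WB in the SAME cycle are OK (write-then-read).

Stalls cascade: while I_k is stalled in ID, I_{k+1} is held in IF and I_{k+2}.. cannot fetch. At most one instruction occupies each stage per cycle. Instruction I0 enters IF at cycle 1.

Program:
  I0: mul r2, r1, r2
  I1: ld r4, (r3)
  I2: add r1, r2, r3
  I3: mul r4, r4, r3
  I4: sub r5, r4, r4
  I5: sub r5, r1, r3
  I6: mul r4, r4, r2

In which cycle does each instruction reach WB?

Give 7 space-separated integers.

I0 mul r2 <- r1,r2: IF@1 ID@2 stall=0 (-) EX@3 MEM@4 WB@5
I1 ld r4 <- r3: IF@2 ID@3 stall=0 (-) EX@4 MEM@5 WB@6
I2 add r1 <- r2,r3: IF@3 ID@4 stall=1 (RAW on I0.r2 (WB@5)) EX@6 MEM@7 WB@8
I3 mul r4 <- r4,r3: IF@4 ID@6 stall=0 (-) EX@7 MEM@8 WB@9
I4 sub r5 <- r4,r4: IF@6 ID@7 stall=2 (RAW on I3.r4 (WB@9)) EX@10 MEM@11 WB@12
I5 sub r5 <- r1,r3: IF@7 ID@10 stall=0 (-) EX@11 MEM@12 WB@13
I6 mul r4 <- r4,r2: IF@10 ID@11 stall=0 (-) EX@12 MEM@13 WB@14

Answer: 5 6 8 9 12 13 14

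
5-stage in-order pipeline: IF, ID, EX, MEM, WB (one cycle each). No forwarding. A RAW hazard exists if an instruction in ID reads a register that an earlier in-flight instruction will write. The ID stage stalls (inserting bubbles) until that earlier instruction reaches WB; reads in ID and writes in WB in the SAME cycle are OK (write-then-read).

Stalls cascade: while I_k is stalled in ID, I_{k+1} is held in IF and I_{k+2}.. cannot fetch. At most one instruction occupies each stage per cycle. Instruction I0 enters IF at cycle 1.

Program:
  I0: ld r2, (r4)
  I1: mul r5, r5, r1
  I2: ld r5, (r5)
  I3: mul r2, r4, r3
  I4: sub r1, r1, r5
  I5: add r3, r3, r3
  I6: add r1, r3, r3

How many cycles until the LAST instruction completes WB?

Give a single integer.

I0 ld r2 <- r4: IF@1 ID@2 stall=0 (-) EX@3 MEM@4 WB@5
I1 mul r5 <- r5,r1: IF@2 ID@3 stall=0 (-) EX@4 MEM@5 WB@6
I2 ld r5 <- r5: IF@3 ID@4 stall=2 (RAW on I1.r5 (WB@6)) EX@7 MEM@8 WB@9
I3 mul r2 <- r4,r3: IF@4 ID@7 stall=0 (-) EX@8 MEM@9 WB@10
I4 sub r1 <- r1,r5: IF@7 ID@8 stall=1 (RAW on I2.r5 (WB@9)) EX@10 MEM@11 WB@12
I5 add r3 <- r3,r3: IF@8 ID@10 stall=0 (-) EX@11 MEM@12 WB@13
I6 add r1 <- r3,r3: IF@10 ID@11 stall=2 (RAW on I5.r3 (WB@13)) EX@14 MEM@15 WB@16

Answer: 16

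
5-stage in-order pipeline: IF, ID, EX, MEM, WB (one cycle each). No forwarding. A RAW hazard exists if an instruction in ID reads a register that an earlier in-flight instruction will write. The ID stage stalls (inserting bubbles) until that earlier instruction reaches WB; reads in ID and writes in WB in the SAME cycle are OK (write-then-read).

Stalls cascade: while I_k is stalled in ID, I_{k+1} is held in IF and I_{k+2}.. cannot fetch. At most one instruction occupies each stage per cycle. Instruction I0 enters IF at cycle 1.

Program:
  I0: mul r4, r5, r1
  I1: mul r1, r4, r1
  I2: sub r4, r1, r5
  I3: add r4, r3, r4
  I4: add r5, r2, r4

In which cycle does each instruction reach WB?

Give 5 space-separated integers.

I0 mul r4 <- r5,r1: IF@1 ID@2 stall=0 (-) EX@3 MEM@4 WB@5
I1 mul r1 <- r4,r1: IF@2 ID@3 stall=2 (RAW on I0.r4 (WB@5)) EX@6 MEM@7 WB@8
I2 sub r4 <- r1,r5: IF@3 ID@6 stall=2 (RAW on I1.r1 (WB@8)) EX@9 MEM@10 WB@11
I3 add r4 <- r3,r4: IF@6 ID@9 stall=2 (RAW on I2.r4 (WB@11)) EX@12 MEM@13 WB@14
I4 add r5 <- r2,r4: IF@9 ID@12 stall=2 (RAW on I3.r4 (WB@14)) EX@15 MEM@16 WB@17

Answer: 5 8 11 14 17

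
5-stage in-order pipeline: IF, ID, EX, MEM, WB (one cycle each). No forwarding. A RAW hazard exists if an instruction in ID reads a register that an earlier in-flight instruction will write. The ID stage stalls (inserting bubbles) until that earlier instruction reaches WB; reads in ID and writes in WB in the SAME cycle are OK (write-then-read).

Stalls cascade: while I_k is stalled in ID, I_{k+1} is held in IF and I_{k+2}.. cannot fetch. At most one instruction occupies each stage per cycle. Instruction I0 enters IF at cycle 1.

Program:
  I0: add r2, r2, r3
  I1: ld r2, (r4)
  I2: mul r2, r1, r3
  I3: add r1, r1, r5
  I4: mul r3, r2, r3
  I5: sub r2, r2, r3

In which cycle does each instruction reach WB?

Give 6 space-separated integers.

Answer: 5 6 7 8 10 13

Derivation:
I0 add r2 <- r2,r3: IF@1 ID@2 stall=0 (-) EX@3 MEM@4 WB@5
I1 ld r2 <- r4: IF@2 ID@3 stall=0 (-) EX@4 MEM@5 WB@6
I2 mul r2 <- r1,r3: IF@3 ID@4 stall=0 (-) EX@5 MEM@6 WB@7
I3 add r1 <- r1,r5: IF@4 ID@5 stall=0 (-) EX@6 MEM@7 WB@8
I4 mul r3 <- r2,r3: IF@5 ID@6 stall=1 (RAW on I2.r2 (WB@7)) EX@8 MEM@9 WB@10
I5 sub r2 <- r2,r3: IF@6 ID@8 stall=2 (RAW on I4.r3 (WB@10)) EX@11 MEM@12 WB@13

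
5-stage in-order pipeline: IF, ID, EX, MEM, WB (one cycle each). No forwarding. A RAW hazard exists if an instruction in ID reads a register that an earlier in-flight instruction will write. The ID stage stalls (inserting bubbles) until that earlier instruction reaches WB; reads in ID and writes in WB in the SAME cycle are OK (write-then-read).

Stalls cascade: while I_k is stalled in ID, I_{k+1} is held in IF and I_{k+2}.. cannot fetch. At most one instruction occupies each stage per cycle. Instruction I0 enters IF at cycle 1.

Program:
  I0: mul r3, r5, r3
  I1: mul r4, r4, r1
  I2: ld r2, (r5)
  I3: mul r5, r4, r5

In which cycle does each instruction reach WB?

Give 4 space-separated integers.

Answer: 5 6 7 9

Derivation:
I0 mul r3 <- r5,r3: IF@1 ID@2 stall=0 (-) EX@3 MEM@4 WB@5
I1 mul r4 <- r4,r1: IF@2 ID@3 stall=0 (-) EX@4 MEM@5 WB@6
I2 ld r2 <- r5: IF@3 ID@4 stall=0 (-) EX@5 MEM@6 WB@7
I3 mul r5 <- r4,r5: IF@4 ID@5 stall=1 (RAW on I1.r4 (WB@6)) EX@7 MEM@8 WB@9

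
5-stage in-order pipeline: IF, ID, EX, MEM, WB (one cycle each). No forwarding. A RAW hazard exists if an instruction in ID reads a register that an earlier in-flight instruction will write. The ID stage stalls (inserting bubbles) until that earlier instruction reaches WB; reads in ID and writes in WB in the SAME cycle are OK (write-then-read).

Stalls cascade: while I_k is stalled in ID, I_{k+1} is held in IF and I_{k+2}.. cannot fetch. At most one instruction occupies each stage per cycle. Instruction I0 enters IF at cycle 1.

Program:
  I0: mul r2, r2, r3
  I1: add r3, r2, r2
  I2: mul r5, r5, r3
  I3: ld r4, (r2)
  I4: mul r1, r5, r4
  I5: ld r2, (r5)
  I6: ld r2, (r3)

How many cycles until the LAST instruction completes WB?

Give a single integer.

Answer: 17

Derivation:
I0 mul r2 <- r2,r3: IF@1 ID@2 stall=0 (-) EX@3 MEM@4 WB@5
I1 add r3 <- r2,r2: IF@2 ID@3 stall=2 (RAW on I0.r2 (WB@5)) EX@6 MEM@7 WB@8
I2 mul r5 <- r5,r3: IF@3 ID@6 stall=2 (RAW on I1.r3 (WB@8)) EX@9 MEM@10 WB@11
I3 ld r4 <- r2: IF@6 ID@9 stall=0 (-) EX@10 MEM@11 WB@12
I4 mul r1 <- r5,r4: IF@9 ID@10 stall=2 (RAW on I3.r4 (WB@12)) EX@13 MEM@14 WB@15
I5 ld r2 <- r5: IF@10 ID@13 stall=0 (-) EX@14 MEM@15 WB@16
I6 ld r2 <- r3: IF@13 ID@14 stall=0 (-) EX@15 MEM@16 WB@17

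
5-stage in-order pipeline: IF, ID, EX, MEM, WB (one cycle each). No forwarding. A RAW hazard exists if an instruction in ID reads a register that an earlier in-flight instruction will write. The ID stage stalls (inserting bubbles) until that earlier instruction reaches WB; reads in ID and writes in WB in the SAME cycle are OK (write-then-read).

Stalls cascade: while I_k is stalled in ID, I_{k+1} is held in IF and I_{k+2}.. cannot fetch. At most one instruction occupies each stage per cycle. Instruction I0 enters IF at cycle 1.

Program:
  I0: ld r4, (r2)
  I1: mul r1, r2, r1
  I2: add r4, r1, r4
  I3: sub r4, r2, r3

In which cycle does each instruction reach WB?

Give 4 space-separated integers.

I0 ld r4 <- r2: IF@1 ID@2 stall=0 (-) EX@3 MEM@4 WB@5
I1 mul r1 <- r2,r1: IF@2 ID@3 stall=0 (-) EX@4 MEM@5 WB@6
I2 add r4 <- r1,r4: IF@3 ID@4 stall=2 (RAW on I1.r1 (WB@6)) EX@7 MEM@8 WB@9
I3 sub r4 <- r2,r3: IF@4 ID@7 stall=0 (-) EX@8 MEM@9 WB@10

Answer: 5 6 9 10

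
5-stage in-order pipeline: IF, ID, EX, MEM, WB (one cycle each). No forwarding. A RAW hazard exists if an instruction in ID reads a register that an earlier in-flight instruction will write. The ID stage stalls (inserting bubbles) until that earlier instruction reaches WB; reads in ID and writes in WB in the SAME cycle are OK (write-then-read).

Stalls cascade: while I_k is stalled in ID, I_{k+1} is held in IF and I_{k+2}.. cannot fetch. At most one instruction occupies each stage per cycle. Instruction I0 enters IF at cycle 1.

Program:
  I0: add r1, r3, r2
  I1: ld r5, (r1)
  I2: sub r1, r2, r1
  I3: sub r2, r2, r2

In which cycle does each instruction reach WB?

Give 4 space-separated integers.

Answer: 5 8 9 10

Derivation:
I0 add r1 <- r3,r2: IF@1 ID@2 stall=0 (-) EX@3 MEM@4 WB@5
I1 ld r5 <- r1: IF@2 ID@3 stall=2 (RAW on I0.r1 (WB@5)) EX@6 MEM@7 WB@8
I2 sub r1 <- r2,r1: IF@3 ID@6 stall=0 (-) EX@7 MEM@8 WB@9
I3 sub r2 <- r2,r2: IF@6 ID@7 stall=0 (-) EX@8 MEM@9 WB@10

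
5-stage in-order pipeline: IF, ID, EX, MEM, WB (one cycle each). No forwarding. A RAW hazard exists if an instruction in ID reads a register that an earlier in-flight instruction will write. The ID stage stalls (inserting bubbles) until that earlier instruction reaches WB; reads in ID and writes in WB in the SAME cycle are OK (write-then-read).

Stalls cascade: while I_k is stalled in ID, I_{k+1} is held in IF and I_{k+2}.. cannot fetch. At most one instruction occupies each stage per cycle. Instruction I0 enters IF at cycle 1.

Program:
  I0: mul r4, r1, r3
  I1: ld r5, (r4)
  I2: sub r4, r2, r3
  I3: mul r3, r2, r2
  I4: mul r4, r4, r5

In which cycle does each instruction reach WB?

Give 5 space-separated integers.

Answer: 5 8 9 10 12

Derivation:
I0 mul r4 <- r1,r3: IF@1 ID@2 stall=0 (-) EX@3 MEM@4 WB@5
I1 ld r5 <- r4: IF@2 ID@3 stall=2 (RAW on I0.r4 (WB@5)) EX@6 MEM@7 WB@8
I2 sub r4 <- r2,r3: IF@3 ID@6 stall=0 (-) EX@7 MEM@8 WB@9
I3 mul r3 <- r2,r2: IF@6 ID@7 stall=0 (-) EX@8 MEM@9 WB@10
I4 mul r4 <- r4,r5: IF@7 ID@8 stall=1 (RAW on I2.r4 (WB@9)) EX@10 MEM@11 WB@12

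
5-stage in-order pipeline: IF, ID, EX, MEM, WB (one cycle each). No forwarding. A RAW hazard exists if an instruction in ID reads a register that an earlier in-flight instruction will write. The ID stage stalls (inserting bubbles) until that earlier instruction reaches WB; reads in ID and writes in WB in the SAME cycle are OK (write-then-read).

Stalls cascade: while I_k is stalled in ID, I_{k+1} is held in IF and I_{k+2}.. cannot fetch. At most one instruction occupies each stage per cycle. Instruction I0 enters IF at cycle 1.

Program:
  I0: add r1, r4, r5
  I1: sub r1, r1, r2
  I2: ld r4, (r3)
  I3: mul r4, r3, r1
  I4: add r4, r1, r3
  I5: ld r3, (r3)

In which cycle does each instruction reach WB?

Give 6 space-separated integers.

I0 add r1 <- r4,r5: IF@1 ID@2 stall=0 (-) EX@3 MEM@4 WB@5
I1 sub r1 <- r1,r2: IF@2 ID@3 stall=2 (RAW on I0.r1 (WB@5)) EX@6 MEM@7 WB@8
I2 ld r4 <- r3: IF@3 ID@6 stall=0 (-) EX@7 MEM@8 WB@9
I3 mul r4 <- r3,r1: IF@6 ID@7 stall=1 (RAW on I1.r1 (WB@8)) EX@9 MEM@10 WB@11
I4 add r4 <- r1,r3: IF@7 ID@9 stall=0 (-) EX@10 MEM@11 WB@12
I5 ld r3 <- r3: IF@9 ID@10 stall=0 (-) EX@11 MEM@12 WB@13

Answer: 5 8 9 11 12 13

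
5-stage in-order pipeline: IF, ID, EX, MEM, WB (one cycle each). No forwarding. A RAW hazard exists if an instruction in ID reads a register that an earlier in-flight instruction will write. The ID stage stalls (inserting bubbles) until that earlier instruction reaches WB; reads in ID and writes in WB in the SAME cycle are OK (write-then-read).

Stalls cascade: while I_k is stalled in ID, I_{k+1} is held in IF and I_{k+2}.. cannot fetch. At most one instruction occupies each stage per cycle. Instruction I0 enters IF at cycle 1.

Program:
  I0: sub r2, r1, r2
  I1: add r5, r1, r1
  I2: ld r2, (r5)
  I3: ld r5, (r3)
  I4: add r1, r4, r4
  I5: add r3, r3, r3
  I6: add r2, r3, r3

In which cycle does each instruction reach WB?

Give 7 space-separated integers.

Answer: 5 6 9 10 11 12 15

Derivation:
I0 sub r2 <- r1,r2: IF@1 ID@2 stall=0 (-) EX@3 MEM@4 WB@5
I1 add r5 <- r1,r1: IF@2 ID@3 stall=0 (-) EX@4 MEM@5 WB@6
I2 ld r2 <- r5: IF@3 ID@4 stall=2 (RAW on I1.r5 (WB@6)) EX@7 MEM@8 WB@9
I3 ld r5 <- r3: IF@4 ID@7 stall=0 (-) EX@8 MEM@9 WB@10
I4 add r1 <- r4,r4: IF@7 ID@8 stall=0 (-) EX@9 MEM@10 WB@11
I5 add r3 <- r3,r3: IF@8 ID@9 stall=0 (-) EX@10 MEM@11 WB@12
I6 add r2 <- r3,r3: IF@9 ID@10 stall=2 (RAW on I5.r3 (WB@12)) EX@13 MEM@14 WB@15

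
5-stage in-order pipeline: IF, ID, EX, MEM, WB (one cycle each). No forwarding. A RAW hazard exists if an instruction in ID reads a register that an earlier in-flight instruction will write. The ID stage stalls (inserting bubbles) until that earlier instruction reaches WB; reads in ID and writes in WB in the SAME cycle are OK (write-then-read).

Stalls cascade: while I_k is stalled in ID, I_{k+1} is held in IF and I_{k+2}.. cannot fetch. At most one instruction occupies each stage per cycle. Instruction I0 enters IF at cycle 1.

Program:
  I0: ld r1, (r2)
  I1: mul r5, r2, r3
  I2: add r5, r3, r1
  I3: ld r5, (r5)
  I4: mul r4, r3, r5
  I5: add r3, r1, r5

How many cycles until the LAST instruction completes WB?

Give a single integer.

I0 ld r1 <- r2: IF@1 ID@2 stall=0 (-) EX@3 MEM@4 WB@5
I1 mul r5 <- r2,r3: IF@2 ID@3 stall=0 (-) EX@4 MEM@5 WB@6
I2 add r5 <- r3,r1: IF@3 ID@4 stall=1 (RAW on I0.r1 (WB@5)) EX@6 MEM@7 WB@8
I3 ld r5 <- r5: IF@4 ID@6 stall=2 (RAW on I2.r5 (WB@8)) EX@9 MEM@10 WB@11
I4 mul r4 <- r3,r5: IF@6 ID@9 stall=2 (RAW on I3.r5 (WB@11)) EX@12 MEM@13 WB@14
I5 add r3 <- r1,r5: IF@9 ID@12 stall=0 (-) EX@13 MEM@14 WB@15

Answer: 15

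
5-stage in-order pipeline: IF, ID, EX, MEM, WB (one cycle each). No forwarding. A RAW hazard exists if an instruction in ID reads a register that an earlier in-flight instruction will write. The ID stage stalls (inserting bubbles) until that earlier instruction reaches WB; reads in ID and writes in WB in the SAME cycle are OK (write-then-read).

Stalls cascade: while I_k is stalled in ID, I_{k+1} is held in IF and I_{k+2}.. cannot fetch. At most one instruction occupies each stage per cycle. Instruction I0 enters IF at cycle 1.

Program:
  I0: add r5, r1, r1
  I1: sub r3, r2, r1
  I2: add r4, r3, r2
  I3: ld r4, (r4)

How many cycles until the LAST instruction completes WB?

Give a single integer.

Answer: 12

Derivation:
I0 add r5 <- r1,r1: IF@1 ID@2 stall=0 (-) EX@3 MEM@4 WB@5
I1 sub r3 <- r2,r1: IF@2 ID@3 stall=0 (-) EX@4 MEM@5 WB@6
I2 add r4 <- r3,r2: IF@3 ID@4 stall=2 (RAW on I1.r3 (WB@6)) EX@7 MEM@8 WB@9
I3 ld r4 <- r4: IF@4 ID@7 stall=2 (RAW on I2.r4 (WB@9)) EX@10 MEM@11 WB@12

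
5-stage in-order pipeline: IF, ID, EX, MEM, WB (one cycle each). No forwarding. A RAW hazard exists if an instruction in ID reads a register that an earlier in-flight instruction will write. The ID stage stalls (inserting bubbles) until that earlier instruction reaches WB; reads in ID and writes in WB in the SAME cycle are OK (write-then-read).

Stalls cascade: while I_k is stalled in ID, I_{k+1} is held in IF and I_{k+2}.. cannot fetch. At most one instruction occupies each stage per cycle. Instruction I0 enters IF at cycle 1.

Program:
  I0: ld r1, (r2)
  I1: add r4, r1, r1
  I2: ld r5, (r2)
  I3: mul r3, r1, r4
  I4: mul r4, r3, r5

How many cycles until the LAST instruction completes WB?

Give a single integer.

I0 ld r1 <- r2: IF@1 ID@2 stall=0 (-) EX@3 MEM@4 WB@5
I1 add r4 <- r1,r1: IF@2 ID@3 stall=2 (RAW on I0.r1 (WB@5)) EX@6 MEM@7 WB@8
I2 ld r5 <- r2: IF@3 ID@6 stall=0 (-) EX@7 MEM@8 WB@9
I3 mul r3 <- r1,r4: IF@6 ID@7 stall=1 (RAW on I1.r4 (WB@8)) EX@9 MEM@10 WB@11
I4 mul r4 <- r3,r5: IF@7 ID@9 stall=2 (RAW on I3.r3 (WB@11)) EX@12 MEM@13 WB@14

Answer: 14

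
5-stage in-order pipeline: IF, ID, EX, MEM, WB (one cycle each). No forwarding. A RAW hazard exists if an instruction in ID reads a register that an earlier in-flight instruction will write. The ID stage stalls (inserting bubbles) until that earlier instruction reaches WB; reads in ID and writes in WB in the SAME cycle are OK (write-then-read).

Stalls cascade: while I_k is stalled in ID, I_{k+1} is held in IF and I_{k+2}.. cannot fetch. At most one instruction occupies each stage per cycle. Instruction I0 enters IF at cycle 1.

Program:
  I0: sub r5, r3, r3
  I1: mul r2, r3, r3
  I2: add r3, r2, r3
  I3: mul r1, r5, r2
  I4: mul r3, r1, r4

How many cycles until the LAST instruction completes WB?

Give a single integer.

I0 sub r5 <- r3,r3: IF@1 ID@2 stall=0 (-) EX@3 MEM@4 WB@5
I1 mul r2 <- r3,r3: IF@2 ID@3 stall=0 (-) EX@4 MEM@5 WB@6
I2 add r3 <- r2,r3: IF@3 ID@4 stall=2 (RAW on I1.r2 (WB@6)) EX@7 MEM@8 WB@9
I3 mul r1 <- r5,r2: IF@4 ID@7 stall=0 (-) EX@8 MEM@9 WB@10
I4 mul r3 <- r1,r4: IF@7 ID@8 stall=2 (RAW on I3.r1 (WB@10)) EX@11 MEM@12 WB@13

Answer: 13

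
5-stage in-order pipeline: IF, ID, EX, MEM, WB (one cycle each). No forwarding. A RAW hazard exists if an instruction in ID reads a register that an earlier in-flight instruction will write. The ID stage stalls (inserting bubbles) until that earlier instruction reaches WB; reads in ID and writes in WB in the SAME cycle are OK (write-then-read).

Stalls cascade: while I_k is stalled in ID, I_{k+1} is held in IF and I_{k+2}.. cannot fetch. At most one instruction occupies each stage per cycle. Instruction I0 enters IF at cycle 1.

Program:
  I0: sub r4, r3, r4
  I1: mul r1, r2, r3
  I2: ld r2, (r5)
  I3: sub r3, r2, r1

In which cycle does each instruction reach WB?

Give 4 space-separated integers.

I0 sub r4 <- r3,r4: IF@1 ID@2 stall=0 (-) EX@3 MEM@4 WB@5
I1 mul r1 <- r2,r3: IF@2 ID@3 stall=0 (-) EX@4 MEM@5 WB@6
I2 ld r2 <- r5: IF@3 ID@4 stall=0 (-) EX@5 MEM@6 WB@7
I3 sub r3 <- r2,r1: IF@4 ID@5 stall=2 (RAW on I2.r2 (WB@7)) EX@8 MEM@9 WB@10

Answer: 5 6 7 10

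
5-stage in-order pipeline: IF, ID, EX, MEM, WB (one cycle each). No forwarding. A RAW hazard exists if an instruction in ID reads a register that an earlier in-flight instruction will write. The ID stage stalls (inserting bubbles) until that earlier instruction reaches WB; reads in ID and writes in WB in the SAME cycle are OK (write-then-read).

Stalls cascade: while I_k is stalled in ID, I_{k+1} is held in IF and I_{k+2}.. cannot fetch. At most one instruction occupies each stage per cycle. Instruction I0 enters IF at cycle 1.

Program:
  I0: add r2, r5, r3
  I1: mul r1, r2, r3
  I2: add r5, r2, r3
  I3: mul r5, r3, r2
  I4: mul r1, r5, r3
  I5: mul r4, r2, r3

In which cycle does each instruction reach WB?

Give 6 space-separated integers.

Answer: 5 8 9 10 13 14

Derivation:
I0 add r2 <- r5,r3: IF@1 ID@2 stall=0 (-) EX@3 MEM@4 WB@5
I1 mul r1 <- r2,r3: IF@2 ID@3 stall=2 (RAW on I0.r2 (WB@5)) EX@6 MEM@7 WB@8
I2 add r5 <- r2,r3: IF@3 ID@6 stall=0 (-) EX@7 MEM@8 WB@9
I3 mul r5 <- r3,r2: IF@6 ID@7 stall=0 (-) EX@8 MEM@9 WB@10
I4 mul r1 <- r5,r3: IF@7 ID@8 stall=2 (RAW on I3.r5 (WB@10)) EX@11 MEM@12 WB@13
I5 mul r4 <- r2,r3: IF@8 ID@11 stall=0 (-) EX@12 MEM@13 WB@14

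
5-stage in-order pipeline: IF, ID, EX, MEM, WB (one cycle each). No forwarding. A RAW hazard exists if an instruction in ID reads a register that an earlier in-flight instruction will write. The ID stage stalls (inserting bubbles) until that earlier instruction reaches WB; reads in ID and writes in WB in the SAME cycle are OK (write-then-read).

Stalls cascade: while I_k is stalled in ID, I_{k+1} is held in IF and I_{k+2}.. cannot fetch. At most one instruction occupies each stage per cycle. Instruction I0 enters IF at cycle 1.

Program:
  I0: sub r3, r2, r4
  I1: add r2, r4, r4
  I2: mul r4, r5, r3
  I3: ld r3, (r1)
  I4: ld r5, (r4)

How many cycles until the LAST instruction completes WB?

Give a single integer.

I0 sub r3 <- r2,r4: IF@1 ID@2 stall=0 (-) EX@3 MEM@4 WB@5
I1 add r2 <- r4,r4: IF@2 ID@3 stall=0 (-) EX@4 MEM@5 WB@6
I2 mul r4 <- r5,r3: IF@3 ID@4 stall=1 (RAW on I0.r3 (WB@5)) EX@6 MEM@7 WB@8
I3 ld r3 <- r1: IF@4 ID@6 stall=0 (-) EX@7 MEM@8 WB@9
I4 ld r5 <- r4: IF@6 ID@7 stall=1 (RAW on I2.r4 (WB@8)) EX@9 MEM@10 WB@11

Answer: 11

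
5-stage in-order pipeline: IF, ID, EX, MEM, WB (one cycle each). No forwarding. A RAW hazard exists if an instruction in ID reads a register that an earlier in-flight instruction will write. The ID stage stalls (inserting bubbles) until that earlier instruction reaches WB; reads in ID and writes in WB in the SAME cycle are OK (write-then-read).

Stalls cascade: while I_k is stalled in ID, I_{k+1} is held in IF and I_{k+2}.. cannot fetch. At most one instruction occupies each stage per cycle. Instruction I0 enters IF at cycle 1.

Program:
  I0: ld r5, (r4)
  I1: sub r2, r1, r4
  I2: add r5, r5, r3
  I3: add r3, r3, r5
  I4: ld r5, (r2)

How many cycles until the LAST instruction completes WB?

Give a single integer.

Answer: 12

Derivation:
I0 ld r5 <- r4: IF@1 ID@2 stall=0 (-) EX@3 MEM@4 WB@5
I1 sub r2 <- r1,r4: IF@2 ID@3 stall=0 (-) EX@4 MEM@5 WB@6
I2 add r5 <- r5,r3: IF@3 ID@4 stall=1 (RAW on I0.r5 (WB@5)) EX@6 MEM@7 WB@8
I3 add r3 <- r3,r5: IF@4 ID@6 stall=2 (RAW on I2.r5 (WB@8)) EX@9 MEM@10 WB@11
I4 ld r5 <- r2: IF@6 ID@9 stall=0 (-) EX@10 MEM@11 WB@12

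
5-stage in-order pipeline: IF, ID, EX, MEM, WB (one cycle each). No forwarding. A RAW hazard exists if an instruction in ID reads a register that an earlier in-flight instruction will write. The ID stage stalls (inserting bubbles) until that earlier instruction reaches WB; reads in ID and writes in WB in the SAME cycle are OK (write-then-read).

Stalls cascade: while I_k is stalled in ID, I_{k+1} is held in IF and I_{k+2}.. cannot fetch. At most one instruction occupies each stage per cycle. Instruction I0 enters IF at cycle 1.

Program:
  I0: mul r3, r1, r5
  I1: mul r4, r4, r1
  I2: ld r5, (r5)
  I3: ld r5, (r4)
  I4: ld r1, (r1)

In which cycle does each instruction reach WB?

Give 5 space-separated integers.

Answer: 5 6 7 9 10

Derivation:
I0 mul r3 <- r1,r5: IF@1 ID@2 stall=0 (-) EX@3 MEM@4 WB@5
I1 mul r4 <- r4,r1: IF@2 ID@3 stall=0 (-) EX@4 MEM@5 WB@6
I2 ld r5 <- r5: IF@3 ID@4 stall=0 (-) EX@5 MEM@6 WB@7
I3 ld r5 <- r4: IF@4 ID@5 stall=1 (RAW on I1.r4 (WB@6)) EX@7 MEM@8 WB@9
I4 ld r1 <- r1: IF@5 ID@7 stall=0 (-) EX@8 MEM@9 WB@10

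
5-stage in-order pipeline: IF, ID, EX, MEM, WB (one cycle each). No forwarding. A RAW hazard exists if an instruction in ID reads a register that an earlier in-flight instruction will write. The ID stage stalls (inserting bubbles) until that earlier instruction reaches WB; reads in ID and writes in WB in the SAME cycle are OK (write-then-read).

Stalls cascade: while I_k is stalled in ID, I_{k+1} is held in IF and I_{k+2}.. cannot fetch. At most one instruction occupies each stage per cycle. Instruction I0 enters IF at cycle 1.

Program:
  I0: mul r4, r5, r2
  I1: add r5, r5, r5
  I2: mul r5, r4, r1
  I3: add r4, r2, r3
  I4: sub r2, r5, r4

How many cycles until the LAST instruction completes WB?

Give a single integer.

Answer: 12

Derivation:
I0 mul r4 <- r5,r2: IF@1 ID@2 stall=0 (-) EX@3 MEM@4 WB@5
I1 add r5 <- r5,r5: IF@2 ID@3 stall=0 (-) EX@4 MEM@5 WB@6
I2 mul r5 <- r4,r1: IF@3 ID@4 stall=1 (RAW on I0.r4 (WB@5)) EX@6 MEM@7 WB@8
I3 add r4 <- r2,r3: IF@4 ID@6 stall=0 (-) EX@7 MEM@8 WB@9
I4 sub r2 <- r5,r4: IF@6 ID@7 stall=2 (RAW on I3.r4 (WB@9)) EX@10 MEM@11 WB@12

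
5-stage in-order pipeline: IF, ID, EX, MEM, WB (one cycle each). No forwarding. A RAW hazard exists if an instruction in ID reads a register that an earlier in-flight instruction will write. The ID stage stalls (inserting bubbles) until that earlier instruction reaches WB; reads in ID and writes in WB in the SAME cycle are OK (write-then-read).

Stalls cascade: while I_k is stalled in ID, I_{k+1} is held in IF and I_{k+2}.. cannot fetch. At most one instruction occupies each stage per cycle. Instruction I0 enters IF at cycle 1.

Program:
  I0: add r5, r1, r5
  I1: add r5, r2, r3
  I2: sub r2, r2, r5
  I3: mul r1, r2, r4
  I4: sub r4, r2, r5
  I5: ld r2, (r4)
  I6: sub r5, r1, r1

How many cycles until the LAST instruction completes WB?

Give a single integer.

I0 add r5 <- r1,r5: IF@1 ID@2 stall=0 (-) EX@3 MEM@4 WB@5
I1 add r5 <- r2,r3: IF@2 ID@3 stall=0 (-) EX@4 MEM@5 WB@6
I2 sub r2 <- r2,r5: IF@3 ID@4 stall=2 (RAW on I1.r5 (WB@6)) EX@7 MEM@8 WB@9
I3 mul r1 <- r2,r4: IF@4 ID@7 stall=2 (RAW on I2.r2 (WB@9)) EX@10 MEM@11 WB@12
I4 sub r4 <- r2,r5: IF@7 ID@10 stall=0 (-) EX@11 MEM@12 WB@13
I5 ld r2 <- r4: IF@10 ID@11 stall=2 (RAW on I4.r4 (WB@13)) EX@14 MEM@15 WB@16
I6 sub r5 <- r1,r1: IF@11 ID@14 stall=0 (-) EX@15 MEM@16 WB@17

Answer: 17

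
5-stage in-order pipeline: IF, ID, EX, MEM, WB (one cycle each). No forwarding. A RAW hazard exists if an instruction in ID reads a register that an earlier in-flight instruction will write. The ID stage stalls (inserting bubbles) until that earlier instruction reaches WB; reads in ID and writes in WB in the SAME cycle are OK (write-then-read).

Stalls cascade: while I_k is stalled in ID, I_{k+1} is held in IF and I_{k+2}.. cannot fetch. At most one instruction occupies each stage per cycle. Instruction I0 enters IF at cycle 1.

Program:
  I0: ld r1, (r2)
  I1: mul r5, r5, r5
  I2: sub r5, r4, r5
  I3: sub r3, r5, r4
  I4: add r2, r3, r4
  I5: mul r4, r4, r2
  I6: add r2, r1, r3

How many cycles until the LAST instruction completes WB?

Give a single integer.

Answer: 19

Derivation:
I0 ld r1 <- r2: IF@1 ID@2 stall=0 (-) EX@3 MEM@4 WB@5
I1 mul r5 <- r5,r5: IF@2 ID@3 stall=0 (-) EX@4 MEM@5 WB@6
I2 sub r5 <- r4,r5: IF@3 ID@4 stall=2 (RAW on I1.r5 (WB@6)) EX@7 MEM@8 WB@9
I3 sub r3 <- r5,r4: IF@4 ID@7 stall=2 (RAW on I2.r5 (WB@9)) EX@10 MEM@11 WB@12
I4 add r2 <- r3,r4: IF@7 ID@10 stall=2 (RAW on I3.r3 (WB@12)) EX@13 MEM@14 WB@15
I5 mul r4 <- r4,r2: IF@10 ID@13 stall=2 (RAW on I4.r2 (WB@15)) EX@16 MEM@17 WB@18
I6 add r2 <- r1,r3: IF@13 ID@16 stall=0 (-) EX@17 MEM@18 WB@19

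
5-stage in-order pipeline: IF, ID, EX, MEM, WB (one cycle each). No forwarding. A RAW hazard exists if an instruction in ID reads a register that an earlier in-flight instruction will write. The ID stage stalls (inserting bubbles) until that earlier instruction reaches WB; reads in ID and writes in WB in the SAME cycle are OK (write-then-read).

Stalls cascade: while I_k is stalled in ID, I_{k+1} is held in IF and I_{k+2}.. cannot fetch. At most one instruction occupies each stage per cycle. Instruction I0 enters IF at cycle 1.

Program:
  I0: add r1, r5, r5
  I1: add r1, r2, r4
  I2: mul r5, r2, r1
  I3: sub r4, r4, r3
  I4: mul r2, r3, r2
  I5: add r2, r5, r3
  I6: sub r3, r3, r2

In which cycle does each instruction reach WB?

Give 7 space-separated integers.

I0 add r1 <- r5,r5: IF@1 ID@2 stall=0 (-) EX@3 MEM@4 WB@5
I1 add r1 <- r2,r4: IF@2 ID@3 stall=0 (-) EX@4 MEM@5 WB@6
I2 mul r5 <- r2,r1: IF@3 ID@4 stall=2 (RAW on I1.r1 (WB@6)) EX@7 MEM@8 WB@9
I3 sub r4 <- r4,r3: IF@4 ID@7 stall=0 (-) EX@8 MEM@9 WB@10
I4 mul r2 <- r3,r2: IF@7 ID@8 stall=0 (-) EX@9 MEM@10 WB@11
I5 add r2 <- r5,r3: IF@8 ID@9 stall=0 (-) EX@10 MEM@11 WB@12
I6 sub r3 <- r3,r2: IF@9 ID@10 stall=2 (RAW on I5.r2 (WB@12)) EX@13 MEM@14 WB@15

Answer: 5 6 9 10 11 12 15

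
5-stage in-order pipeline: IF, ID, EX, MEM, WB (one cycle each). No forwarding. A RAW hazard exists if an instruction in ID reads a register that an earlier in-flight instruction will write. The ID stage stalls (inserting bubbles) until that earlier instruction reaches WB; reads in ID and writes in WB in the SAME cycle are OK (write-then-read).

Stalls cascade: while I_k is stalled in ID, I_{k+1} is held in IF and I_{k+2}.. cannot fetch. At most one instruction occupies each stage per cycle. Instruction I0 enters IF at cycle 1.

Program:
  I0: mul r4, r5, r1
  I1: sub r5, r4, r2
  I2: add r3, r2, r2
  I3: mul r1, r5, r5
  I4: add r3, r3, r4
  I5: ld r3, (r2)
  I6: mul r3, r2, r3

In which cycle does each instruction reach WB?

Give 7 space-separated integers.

Answer: 5 8 9 11 12 13 16

Derivation:
I0 mul r4 <- r5,r1: IF@1 ID@2 stall=0 (-) EX@3 MEM@4 WB@5
I1 sub r5 <- r4,r2: IF@2 ID@3 stall=2 (RAW on I0.r4 (WB@5)) EX@6 MEM@7 WB@8
I2 add r3 <- r2,r2: IF@3 ID@6 stall=0 (-) EX@7 MEM@8 WB@9
I3 mul r1 <- r5,r5: IF@6 ID@7 stall=1 (RAW on I1.r5 (WB@8)) EX@9 MEM@10 WB@11
I4 add r3 <- r3,r4: IF@7 ID@9 stall=0 (-) EX@10 MEM@11 WB@12
I5 ld r3 <- r2: IF@9 ID@10 stall=0 (-) EX@11 MEM@12 WB@13
I6 mul r3 <- r2,r3: IF@10 ID@11 stall=2 (RAW on I5.r3 (WB@13)) EX@14 MEM@15 WB@16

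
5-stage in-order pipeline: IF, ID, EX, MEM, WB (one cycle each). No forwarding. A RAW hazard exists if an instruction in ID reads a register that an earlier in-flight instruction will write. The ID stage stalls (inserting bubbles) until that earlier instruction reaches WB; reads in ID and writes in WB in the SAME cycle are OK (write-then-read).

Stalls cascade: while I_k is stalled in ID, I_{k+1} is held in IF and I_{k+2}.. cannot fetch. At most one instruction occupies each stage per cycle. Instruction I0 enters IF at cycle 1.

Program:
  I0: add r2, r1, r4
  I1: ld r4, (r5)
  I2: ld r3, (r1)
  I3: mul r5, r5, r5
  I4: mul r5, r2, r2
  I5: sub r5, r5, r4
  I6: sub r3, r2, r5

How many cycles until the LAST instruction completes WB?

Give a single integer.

I0 add r2 <- r1,r4: IF@1 ID@2 stall=0 (-) EX@3 MEM@4 WB@5
I1 ld r4 <- r5: IF@2 ID@3 stall=0 (-) EX@4 MEM@5 WB@6
I2 ld r3 <- r1: IF@3 ID@4 stall=0 (-) EX@5 MEM@6 WB@7
I3 mul r5 <- r5,r5: IF@4 ID@5 stall=0 (-) EX@6 MEM@7 WB@8
I4 mul r5 <- r2,r2: IF@5 ID@6 stall=0 (-) EX@7 MEM@8 WB@9
I5 sub r5 <- r5,r4: IF@6 ID@7 stall=2 (RAW on I4.r5 (WB@9)) EX@10 MEM@11 WB@12
I6 sub r3 <- r2,r5: IF@7 ID@10 stall=2 (RAW on I5.r5 (WB@12)) EX@13 MEM@14 WB@15

Answer: 15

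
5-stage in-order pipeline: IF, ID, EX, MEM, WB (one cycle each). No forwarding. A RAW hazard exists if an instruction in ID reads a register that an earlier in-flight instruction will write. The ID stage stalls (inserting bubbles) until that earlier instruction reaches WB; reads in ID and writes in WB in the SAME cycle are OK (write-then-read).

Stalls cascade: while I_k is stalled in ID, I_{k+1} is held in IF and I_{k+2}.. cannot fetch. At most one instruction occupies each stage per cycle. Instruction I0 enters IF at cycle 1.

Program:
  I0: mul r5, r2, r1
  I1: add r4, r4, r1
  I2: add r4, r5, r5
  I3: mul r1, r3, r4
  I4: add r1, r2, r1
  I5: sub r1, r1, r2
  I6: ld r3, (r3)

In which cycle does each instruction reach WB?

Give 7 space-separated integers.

Answer: 5 6 8 11 14 17 18

Derivation:
I0 mul r5 <- r2,r1: IF@1 ID@2 stall=0 (-) EX@3 MEM@4 WB@5
I1 add r4 <- r4,r1: IF@2 ID@3 stall=0 (-) EX@4 MEM@5 WB@6
I2 add r4 <- r5,r5: IF@3 ID@4 stall=1 (RAW on I0.r5 (WB@5)) EX@6 MEM@7 WB@8
I3 mul r1 <- r3,r4: IF@4 ID@6 stall=2 (RAW on I2.r4 (WB@8)) EX@9 MEM@10 WB@11
I4 add r1 <- r2,r1: IF@6 ID@9 stall=2 (RAW on I3.r1 (WB@11)) EX@12 MEM@13 WB@14
I5 sub r1 <- r1,r2: IF@9 ID@12 stall=2 (RAW on I4.r1 (WB@14)) EX@15 MEM@16 WB@17
I6 ld r3 <- r3: IF@12 ID@15 stall=0 (-) EX@16 MEM@17 WB@18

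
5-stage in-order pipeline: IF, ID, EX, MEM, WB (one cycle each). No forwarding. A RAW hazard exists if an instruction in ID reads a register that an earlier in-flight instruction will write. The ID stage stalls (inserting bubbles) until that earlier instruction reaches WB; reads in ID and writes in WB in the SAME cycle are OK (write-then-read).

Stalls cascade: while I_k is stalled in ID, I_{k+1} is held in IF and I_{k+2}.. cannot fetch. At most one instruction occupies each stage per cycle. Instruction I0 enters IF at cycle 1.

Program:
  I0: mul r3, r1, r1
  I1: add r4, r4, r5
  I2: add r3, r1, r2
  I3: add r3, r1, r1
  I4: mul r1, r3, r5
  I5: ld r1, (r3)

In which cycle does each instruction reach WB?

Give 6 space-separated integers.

Answer: 5 6 7 8 11 12

Derivation:
I0 mul r3 <- r1,r1: IF@1 ID@2 stall=0 (-) EX@3 MEM@4 WB@5
I1 add r4 <- r4,r5: IF@2 ID@3 stall=0 (-) EX@4 MEM@5 WB@6
I2 add r3 <- r1,r2: IF@3 ID@4 stall=0 (-) EX@5 MEM@6 WB@7
I3 add r3 <- r1,r1: IF@4 ID@5 stall=0 (-) EX@6 MEM@7 WB@8
I4 mul r1 <- r3,r5: IF@5 ID@6 stall=2 (RAW on I3.r3 (WB@8)) EX@9 MEM@10 WB@11
I5 ld r1 <- r3: IF@6 ID@9 stall=0 (-) EX@10 MEM@11 WB@12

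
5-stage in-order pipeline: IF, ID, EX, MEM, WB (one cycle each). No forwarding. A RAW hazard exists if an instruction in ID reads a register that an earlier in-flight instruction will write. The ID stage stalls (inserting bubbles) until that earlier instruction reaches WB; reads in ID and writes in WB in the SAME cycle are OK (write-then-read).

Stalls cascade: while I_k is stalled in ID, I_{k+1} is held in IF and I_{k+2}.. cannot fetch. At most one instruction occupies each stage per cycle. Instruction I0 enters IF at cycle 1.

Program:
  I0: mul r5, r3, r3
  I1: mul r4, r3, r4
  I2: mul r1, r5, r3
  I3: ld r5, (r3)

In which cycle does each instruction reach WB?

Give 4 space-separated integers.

Answer: 5 6 8 9

Derivation:
I0 mul r5 <- r3,r3: IF@1 ID@2 stall=0 (-) EX@3 MEM@4 WB@5
I1 mul r4 <- r3,r4: IF@2 ID@3 stall=0 (-) EX@4 MEM@5 WB@6
I2 mul r1 <- r5,r3: IF@3 ID@4 stall=1 (RAW on I0.r5 (WB@5)) EX@6 MEM@7 WB@8
I3 ld r5 <- r3: IF@4 ID@6 stall=0 (-) EX@7 MEM@8 WB@9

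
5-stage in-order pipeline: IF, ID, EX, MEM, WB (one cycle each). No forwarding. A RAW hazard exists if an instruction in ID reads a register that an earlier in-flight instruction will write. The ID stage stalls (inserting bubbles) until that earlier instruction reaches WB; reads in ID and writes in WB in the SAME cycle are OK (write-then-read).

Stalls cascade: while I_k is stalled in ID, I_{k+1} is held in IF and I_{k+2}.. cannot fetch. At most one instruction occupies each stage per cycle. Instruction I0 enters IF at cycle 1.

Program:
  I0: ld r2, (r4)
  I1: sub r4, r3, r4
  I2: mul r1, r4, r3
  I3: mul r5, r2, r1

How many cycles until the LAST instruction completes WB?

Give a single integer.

Answer: 12

Derivation:
I0 ld r2 <- r4: IF@1 ID@2 stall=0 (-) EX@3 MEM@4 WB@5
I1 sub r4 <- r3,r4: IF@2 ID@3 stall=0 (-) EX@4 MEM@5 WB@6
I2 mul r1 <- r4,r3: IF@3 ID@4 stall=2 (RAW on I1.r4 (WB@6)) EX@7 MEM@8 WB@9
I3 mul r5 <- r2,r1: IF@4 ID@7 stall=2 (RAW on I2.r1 (WB@9)) EX@10 MEM@11 WB@12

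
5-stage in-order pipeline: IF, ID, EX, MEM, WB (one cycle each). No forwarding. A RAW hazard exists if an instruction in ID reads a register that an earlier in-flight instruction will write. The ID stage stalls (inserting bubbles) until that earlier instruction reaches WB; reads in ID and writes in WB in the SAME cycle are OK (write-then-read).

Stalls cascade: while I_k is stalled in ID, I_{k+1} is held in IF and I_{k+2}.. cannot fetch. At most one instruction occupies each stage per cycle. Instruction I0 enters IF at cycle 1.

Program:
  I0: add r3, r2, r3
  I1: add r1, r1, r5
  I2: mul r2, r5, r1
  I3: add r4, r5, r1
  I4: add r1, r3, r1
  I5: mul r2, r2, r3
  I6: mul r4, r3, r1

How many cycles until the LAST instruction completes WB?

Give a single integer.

I0 add r3 <- r2,r3: IF@1 ID@2 stall=0 (-) EX@3 MEM@4 WB@5
I1 add r1 <- r1,r5: IF@2 ID@3 stall=0 (-) EX@4 MEM@5 WB@6
I2 mul r2 <- r5,r1: IF@3 ID@4 stall=2 (RAW on I1.r1 (WB@6)) EX@7 MEM@8 WB@9
I3 add r4 <- r5,r1: IF@4 ID@7 stall=0 (-) EX@8 MEM@9 WB@10
I4 add r1 <- r3,r1: IF@7 ID@8 stall=0 (-) EX@9 MEM@10 WB@11
I5 mul r2 <- r2,r3: IF@8 ID@9 stall=0 (-) EX@10 MEM@11 WB@12
I6 mul r4 <- r3,r1: IF@9 ID@10 stall=1 (RAW on I4.r1 (WB@11)) EX@12 MEM@13 WB@14

Answer: 14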